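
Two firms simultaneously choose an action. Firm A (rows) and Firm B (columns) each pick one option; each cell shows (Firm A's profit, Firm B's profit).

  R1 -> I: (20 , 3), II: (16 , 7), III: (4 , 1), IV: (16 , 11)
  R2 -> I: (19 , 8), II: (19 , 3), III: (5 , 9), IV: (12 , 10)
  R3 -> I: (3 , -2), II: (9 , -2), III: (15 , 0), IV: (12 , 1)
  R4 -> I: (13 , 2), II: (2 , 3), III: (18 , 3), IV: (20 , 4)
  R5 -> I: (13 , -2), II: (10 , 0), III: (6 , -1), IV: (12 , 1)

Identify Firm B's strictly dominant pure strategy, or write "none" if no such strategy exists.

IV

IV vs I: R1: 11>3, R2: 10>8, R3: 1>-2, R4: 4>2, R5: 1>-2.
IV vs II: R1: 11>7, R2: 10>3, R3: 1>-2, R4: 4>3, R5: 1>0.
IV vs III: R1: 11>1, R2: 10>9, R3: 1>0, R4: 4>3, R5: 1>-1.
IV strictly beats every other strategy against every opponent action, so it is strictly dominant.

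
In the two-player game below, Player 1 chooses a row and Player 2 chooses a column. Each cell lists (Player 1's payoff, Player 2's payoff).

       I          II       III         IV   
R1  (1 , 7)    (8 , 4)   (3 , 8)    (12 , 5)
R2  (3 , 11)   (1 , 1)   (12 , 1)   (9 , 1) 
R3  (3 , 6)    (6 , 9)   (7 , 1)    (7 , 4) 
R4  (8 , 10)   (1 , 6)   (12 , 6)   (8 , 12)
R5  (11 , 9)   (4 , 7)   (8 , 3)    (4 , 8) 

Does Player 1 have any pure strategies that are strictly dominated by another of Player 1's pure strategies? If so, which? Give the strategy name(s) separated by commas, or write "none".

none

R1 is not dominated — it holds its own against R2 at II (8>1); R3 at II (8>6); R4 at II (8>1); R5 at II (8>4).
Nothing dominates R2: R1 at I (3>1); R3 at I (3=3); R4 at II (1=1); R5 at III (12>8).
Nothing dominates R3: R1 at I (3>1); R2 at I (3=3); R4 at II (6>1); R5 at II (6>4).
R4 is not dominated — it holds its own against R1 at I (8>1); R2 at I (8>3); R3 at I (8>3); R5 at III (12>8).
Nothing dominates R5: R1 at I (11>1); R2 at I (11>3); R3 at I (11>3); R4 at I (11>8).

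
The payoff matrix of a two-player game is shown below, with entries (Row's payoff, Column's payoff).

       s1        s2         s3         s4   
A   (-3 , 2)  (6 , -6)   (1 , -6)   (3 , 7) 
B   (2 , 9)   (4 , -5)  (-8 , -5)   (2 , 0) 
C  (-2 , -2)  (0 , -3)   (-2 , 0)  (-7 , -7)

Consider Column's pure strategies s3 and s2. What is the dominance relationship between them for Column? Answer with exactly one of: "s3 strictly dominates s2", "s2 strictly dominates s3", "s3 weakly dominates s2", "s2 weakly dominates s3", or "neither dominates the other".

s3 weakly dominates s2

s3's payoffs vs s2's, by Row's action — A: -6=-6, B: -5=-5, C: 0>-3.
s3 is at least as good everywhere and strictly better somewhere (tied only at A, B), so s3 weakly but not strictly dominates s2.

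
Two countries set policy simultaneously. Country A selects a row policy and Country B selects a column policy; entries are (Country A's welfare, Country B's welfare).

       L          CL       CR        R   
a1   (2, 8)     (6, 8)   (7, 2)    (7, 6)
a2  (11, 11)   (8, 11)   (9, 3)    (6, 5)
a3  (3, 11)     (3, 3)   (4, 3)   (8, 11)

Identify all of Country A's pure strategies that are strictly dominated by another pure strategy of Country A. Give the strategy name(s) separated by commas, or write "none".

a1 is not dominated — it holds its own against a2 at R (7>6); a3 at CL (6>3).
Nothing dominates a2: a1 at L (11>2); a3 at L (11>3).
a3 is not dominated — it holds its own against a1 at L (3>2); a2 at R (8>6).

none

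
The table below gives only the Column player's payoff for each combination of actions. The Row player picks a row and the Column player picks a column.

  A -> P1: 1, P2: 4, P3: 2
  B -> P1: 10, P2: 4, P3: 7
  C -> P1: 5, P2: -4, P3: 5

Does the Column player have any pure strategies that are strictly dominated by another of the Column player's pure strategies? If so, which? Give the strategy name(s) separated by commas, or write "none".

P1 is not dominated — it holds its own against P2 at B (10>4); P3 at B (10>7).
P2 is not dominated — it holds its own against P1 at A (4>1); P3 at A (4>2).
P3: no other strategy beats it everywhere (P1 at A (2>1); P2 at B (7>4)).

none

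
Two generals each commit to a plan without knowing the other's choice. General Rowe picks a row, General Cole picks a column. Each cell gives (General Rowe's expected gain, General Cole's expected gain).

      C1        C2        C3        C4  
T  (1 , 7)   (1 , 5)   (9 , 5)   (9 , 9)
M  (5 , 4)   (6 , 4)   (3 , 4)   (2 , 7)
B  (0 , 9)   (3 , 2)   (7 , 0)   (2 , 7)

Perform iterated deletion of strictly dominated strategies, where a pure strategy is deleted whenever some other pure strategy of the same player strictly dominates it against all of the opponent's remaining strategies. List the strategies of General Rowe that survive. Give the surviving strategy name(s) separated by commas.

For General Cole, C4 strictly dominates C2 on the remaining rows (T: 9>5, M: 7>4, B: 7>2); eliminate C2.
For General Rowe, T strictly dominates B on the remaining columns (C1: 1>0, C3: 9>7, C4: 9>2); eliminate B.
For General Cole, C4 strictly dominates C1 on the remaining rows (T: 9>7, M: 7>4); eliminate C1.
General Rowe's strategy M is strictly dominated by T (C3: 9>3, C4: 9>2) and is removed.
For General Cole, C4 strictly dominates C3 on the remaining rows (T: 9>5); eliminate C3.
Among the remaining strategies, none is strictly dominated by another pure strategy of the same player, so the elimination stops.
Surviving strategies — General Rowe: {T}; General Cole: {C4}.

T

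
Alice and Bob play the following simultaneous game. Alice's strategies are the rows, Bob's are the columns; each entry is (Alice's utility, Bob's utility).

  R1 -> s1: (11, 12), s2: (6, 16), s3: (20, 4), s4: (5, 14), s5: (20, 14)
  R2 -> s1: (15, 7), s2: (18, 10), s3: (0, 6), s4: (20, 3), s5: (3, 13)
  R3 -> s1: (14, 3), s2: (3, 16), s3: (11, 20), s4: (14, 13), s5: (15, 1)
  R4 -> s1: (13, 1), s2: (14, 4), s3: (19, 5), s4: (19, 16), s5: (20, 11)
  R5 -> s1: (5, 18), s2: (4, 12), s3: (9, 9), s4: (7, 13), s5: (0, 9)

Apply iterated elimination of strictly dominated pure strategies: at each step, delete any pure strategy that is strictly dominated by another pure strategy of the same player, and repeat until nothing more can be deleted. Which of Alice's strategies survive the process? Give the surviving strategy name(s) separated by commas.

R1, R2, R4

Row R5 is eliminated: R4 beats it against every remaining column (s1: 13>5, s2: 14>4, s3: 19>9, s4: 19>7, s5: 20>0).
Column s1 is eliminated: s2 beats it against every remaining row (R1: 16>12, R2: 10>7, R3: 16>3, R4: 4>1).
Row R3 is eliminated: R4 beats it against every remaining column (s2: 14>3, s3: 19>11, s4: 19>14, s5: 20>15).
For Bob, s5 strictly dominates s3 on the remaining rows (R1: 14>4, R2: 13>6, R4: 11>5); eliminate s3.
Among the remaining strategies, none is strictly dominated by another pure strategy of the same player, so the elimination stops.
Surviving strategies — Alice: {R1, R2, R4}; Bob: {s2, s4, s5}.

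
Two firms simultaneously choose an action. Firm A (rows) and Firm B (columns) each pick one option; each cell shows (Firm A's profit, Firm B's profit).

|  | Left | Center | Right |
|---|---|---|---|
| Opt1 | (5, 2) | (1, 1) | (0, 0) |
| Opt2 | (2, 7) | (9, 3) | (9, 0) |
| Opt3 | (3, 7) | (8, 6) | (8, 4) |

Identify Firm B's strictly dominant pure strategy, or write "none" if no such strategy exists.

Left vs Center: Opt1: 2>1, Opt2: 7>3, Opt3: 7>6.
Left vs Right: Opt1: 2>0, Opt2: 7>0, Opt3: 7>4.
Left strictly beats every other strategy against every opponent action, so it is strictly dominant.

Left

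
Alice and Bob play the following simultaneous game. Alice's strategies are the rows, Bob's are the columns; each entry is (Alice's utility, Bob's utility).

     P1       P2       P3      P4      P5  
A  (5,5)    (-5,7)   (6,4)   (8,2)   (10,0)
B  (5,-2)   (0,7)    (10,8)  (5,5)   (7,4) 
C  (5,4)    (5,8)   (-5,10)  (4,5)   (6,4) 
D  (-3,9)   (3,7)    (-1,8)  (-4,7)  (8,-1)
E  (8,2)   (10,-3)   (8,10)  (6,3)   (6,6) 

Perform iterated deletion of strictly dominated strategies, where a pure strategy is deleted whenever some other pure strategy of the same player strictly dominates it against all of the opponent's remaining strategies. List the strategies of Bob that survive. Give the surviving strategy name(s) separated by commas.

P3

Column P4 is eliminated: P3 beats it against every remaining row (A: 4>2, B: 8>5, C: 10>5, D: 8>7, E: 10>3).
For Bob, P3 strictly dominates P5 on the remaining rows (A: 4>0, B: 8>4, C: 10>4, D: 8>-1, E: 10>6); eliminate P5.
Row A is eliminated: E beats it against every remaining column (P1: 8>5, P2: 10>-5, P3: 8>6).
Row C is eliminated: E beats it against every remaining column (P1: 8>5, P2: 10>5, P3: 8>-5).
Alice's strategy D is strictly dominated by E (P1: 8>-3, P2: 10>3, P3: 8>-1) and is removed.
For Bob, P3 strictly dominates P1 on the remaining rows (B: 8>-2, E: 10>2); eliminate P1.
Bob's strategy P2 is strictly dominated by P3 (B: 8>7, E: 10>-3) and is removed.
Alice's strategy E is strictly dominated by B (P3: 10>8) and is removed.
Among the remaining strategies, none is strictly dominated by another pure strategy of the same player, so the elimination stops.
Surviving strategies — Alice: {B}; Bob: {P3}.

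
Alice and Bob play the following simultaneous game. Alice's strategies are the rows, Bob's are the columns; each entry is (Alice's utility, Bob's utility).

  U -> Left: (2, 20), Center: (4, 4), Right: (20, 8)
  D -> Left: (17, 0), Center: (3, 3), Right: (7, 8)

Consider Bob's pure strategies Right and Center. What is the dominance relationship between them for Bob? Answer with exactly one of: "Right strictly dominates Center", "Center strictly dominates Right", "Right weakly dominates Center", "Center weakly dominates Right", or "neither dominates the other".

Right strictly dominates Center

Right's payoffs vs Center's, by Alice's action — U: 8>4, D: 8>3.
Right gives a strictly higher payoff against each choice by Alice, so Right strictly dominates Center.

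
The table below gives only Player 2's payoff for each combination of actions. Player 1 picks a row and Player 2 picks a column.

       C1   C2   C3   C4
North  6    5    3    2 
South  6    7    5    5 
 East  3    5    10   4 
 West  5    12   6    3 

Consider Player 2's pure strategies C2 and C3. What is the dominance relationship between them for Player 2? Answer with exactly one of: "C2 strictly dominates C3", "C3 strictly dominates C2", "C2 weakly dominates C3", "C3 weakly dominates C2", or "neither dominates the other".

neither dominates the other

C2's payoffs vs C3's, by Player 1's action — North: 5>3, South: 7>5, East: 5<10, West: 12>6.
C2 does better at North, South, West but worse at East; neither strategy dominates the other.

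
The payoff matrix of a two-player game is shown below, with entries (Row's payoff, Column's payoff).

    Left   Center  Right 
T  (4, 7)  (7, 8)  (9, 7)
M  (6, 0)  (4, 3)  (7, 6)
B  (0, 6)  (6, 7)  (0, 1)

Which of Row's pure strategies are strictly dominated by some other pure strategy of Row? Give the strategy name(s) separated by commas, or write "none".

B

Nothing dominates T: M at Center (7>4); B at Left (4>0).
M: no other strategy beats it everywhere (T at Left (6>4); B at Left (6>0)).
B is strictly dominated by T (Left: 4>0, Center: 7>6, Right: 9>0).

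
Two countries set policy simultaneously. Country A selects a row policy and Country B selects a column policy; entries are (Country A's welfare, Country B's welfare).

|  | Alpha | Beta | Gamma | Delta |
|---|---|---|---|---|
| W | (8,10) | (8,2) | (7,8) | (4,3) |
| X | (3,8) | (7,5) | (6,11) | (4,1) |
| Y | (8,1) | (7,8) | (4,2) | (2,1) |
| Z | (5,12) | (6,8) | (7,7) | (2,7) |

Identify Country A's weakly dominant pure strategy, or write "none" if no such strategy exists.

W vs X: Alpha: 8>3, Beta: 8>7, Gamma: 7>6, Delta: 4=4.
W vs Y: Alpha: 8=8, Beta: 8>7, Gamma: 7>4, Delta: 4>2.
W vs Z: Alpha: 8>5, Beta: 8>6, Gamma: 7=7, Delta: 4>2.
W is at least as good as every other strategy against every opponent action, so it is weakly dominant.

W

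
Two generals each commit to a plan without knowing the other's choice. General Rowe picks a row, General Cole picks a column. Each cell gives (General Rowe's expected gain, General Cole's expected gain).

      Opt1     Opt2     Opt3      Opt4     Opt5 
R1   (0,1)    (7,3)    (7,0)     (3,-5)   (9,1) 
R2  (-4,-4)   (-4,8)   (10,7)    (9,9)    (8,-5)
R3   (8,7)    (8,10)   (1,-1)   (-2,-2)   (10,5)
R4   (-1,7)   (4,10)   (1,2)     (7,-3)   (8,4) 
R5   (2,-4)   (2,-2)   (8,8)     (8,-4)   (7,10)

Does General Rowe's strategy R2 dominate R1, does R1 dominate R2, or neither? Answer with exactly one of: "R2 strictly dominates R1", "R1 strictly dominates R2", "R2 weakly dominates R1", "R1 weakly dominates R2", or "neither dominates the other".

R2's payoffs vs R1's, by General Cole's action — Opt1: -4<0, Opt2: -4<7, Opt3: 10>7, Opt4: 9>3, Opt5: 8<9.
R2 does better at Opt3, Opt4 but worse at Opt1, Opt2, Opt5; neither strategy dominates the other.

neither dominates the other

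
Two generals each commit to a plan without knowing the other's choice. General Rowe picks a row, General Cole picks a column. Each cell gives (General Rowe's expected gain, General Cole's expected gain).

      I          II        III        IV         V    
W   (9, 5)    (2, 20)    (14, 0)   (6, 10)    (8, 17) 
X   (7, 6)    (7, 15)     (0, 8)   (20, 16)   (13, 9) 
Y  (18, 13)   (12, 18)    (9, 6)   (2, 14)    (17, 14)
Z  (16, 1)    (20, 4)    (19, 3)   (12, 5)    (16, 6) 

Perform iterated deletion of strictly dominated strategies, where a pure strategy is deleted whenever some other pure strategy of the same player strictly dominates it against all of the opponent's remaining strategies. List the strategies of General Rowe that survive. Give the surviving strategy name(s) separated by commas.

X, Y, Z

For General Rowe, Z strictly dominates W on the remaining columns (I: 16>9, II: 20>2, III: 19>14, IV: 12>6, V: 16>8); eliminate W.
General Cole's strategy I is strictly dominated by II (X: 15>6, Y: 18>13, Z: 4>1) and is removed.
General Cole's strategy III is strictly dominated by II (X: 15>8, Y: 18>6, Z: 4>3) and is removed.
Among the remaining strategies, none is strictly dominated by another pure strategy of the same player, so the elimination stops.
Surviving strategies — General Rowe: {X, Y, Z}; General Cole: {II, IV, V}.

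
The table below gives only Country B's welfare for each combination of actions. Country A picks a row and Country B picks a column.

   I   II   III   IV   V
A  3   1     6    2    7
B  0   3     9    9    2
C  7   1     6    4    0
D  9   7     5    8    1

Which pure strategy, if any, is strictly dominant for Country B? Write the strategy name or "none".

none

I fails to dominate II at B (0<3).
II fails to dominate I at A (1<3).
III fails to dominate I at C (6<7).
IV fails to dominate I at A (2<3).
V fails to dominate I at C (0<7).
No single strategy dominates all the others.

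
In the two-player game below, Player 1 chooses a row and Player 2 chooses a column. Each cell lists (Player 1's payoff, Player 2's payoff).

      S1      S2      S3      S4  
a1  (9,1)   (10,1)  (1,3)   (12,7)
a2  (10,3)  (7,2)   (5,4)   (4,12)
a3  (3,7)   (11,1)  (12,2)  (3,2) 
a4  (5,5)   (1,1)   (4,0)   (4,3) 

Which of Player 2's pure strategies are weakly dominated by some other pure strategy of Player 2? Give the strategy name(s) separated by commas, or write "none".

S1: no other strategy beats it everywhere (S2 at a2 (3>2); S3 at a3 (7>2); S4 at a3 (7>2)).
S2: dominated, since S1 does at least as well everywhere (a1: 1=1, a2: 3>2, a3: 7>1, a4: 5>1).
S3: dominated, since S4 does at least as well everywhere (a1: 7>3, a2: 12>4, a3: 2=2, a4: 3>0).
S4 is not dominated — it holds its own against S1 at a1 (7>1); S2 at a1 (7>1); S3 at a1 (7>3).

S2, S3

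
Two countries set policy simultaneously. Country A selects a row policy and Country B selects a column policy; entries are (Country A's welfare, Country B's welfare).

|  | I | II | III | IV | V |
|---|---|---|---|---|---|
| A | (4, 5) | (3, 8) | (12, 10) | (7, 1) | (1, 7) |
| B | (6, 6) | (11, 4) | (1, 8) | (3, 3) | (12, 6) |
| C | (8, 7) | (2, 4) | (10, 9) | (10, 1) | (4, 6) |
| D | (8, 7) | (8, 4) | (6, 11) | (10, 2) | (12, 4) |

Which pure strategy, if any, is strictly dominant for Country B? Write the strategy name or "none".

III vs I: A: 10>5, B: 8>6, C: 9>7, D: 11>7.
III vs II: A: 10>8, B: 8>4, C: 9>4, D: 11>4.
III vs IV: A: 10>1, B: 8>3, C: 9>1, D: 11>2.
III vs V: A: 10>7, B: 8>6, C: 9>6, D: 11>4.
III strictly beats every other strategy against every opponent action, so it is strictly dominant.

III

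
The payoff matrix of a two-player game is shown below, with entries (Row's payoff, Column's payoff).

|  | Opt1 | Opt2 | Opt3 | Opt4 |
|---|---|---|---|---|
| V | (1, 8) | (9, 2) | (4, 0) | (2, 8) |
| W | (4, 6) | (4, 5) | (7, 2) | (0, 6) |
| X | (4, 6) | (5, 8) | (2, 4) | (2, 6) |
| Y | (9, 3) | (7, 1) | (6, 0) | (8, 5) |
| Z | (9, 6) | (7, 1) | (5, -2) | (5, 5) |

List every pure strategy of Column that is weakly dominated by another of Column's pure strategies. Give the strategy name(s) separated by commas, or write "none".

Opt3

Opt1: no other strategy beats it everywhere (Opt2 at V (8>2); Opt3 at V (8>0); Opt4 at Z (6>5)).
Opt2: no other strategy beats it everywhere (Opt1 at X (8>6); Opt3 at V (2>0); Opt4 at X (8>6)).
Opt1 weakly dominates Opt3 — V: 8>0, W: 6>2, X: 6>4, Y: 3>0, Z: 6>-2.
Opt4 is not dominated — it holds its own against Opt1 at Y (5>3); Opt2 at V (8>2); Opt3 at V (8>0).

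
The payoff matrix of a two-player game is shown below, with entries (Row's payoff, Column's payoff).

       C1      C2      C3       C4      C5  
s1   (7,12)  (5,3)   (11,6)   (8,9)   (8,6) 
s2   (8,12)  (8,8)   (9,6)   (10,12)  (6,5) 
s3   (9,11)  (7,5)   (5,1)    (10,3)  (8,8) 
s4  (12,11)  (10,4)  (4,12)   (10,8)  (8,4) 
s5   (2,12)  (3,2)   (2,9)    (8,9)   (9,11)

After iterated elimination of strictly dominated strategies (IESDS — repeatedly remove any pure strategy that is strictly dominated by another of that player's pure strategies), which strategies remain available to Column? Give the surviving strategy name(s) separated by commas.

Column C2 is eliminated: C1 beats it against every remaining row (s1: 12>3, s2: 12>8, s3: 11>5, s4: 11>4, s5: 12>2).
Column C5 is eliminated: C1 beats it against every remaining row (s1: 12>6, s2: 12>5, s3: 11>8, s4: 11>4, s5: 12>11).
For Row, s2 strictly dominates s5 on the remaining columns (C1: 8>2, C3: 9>2, C4: 10>8); eliminate s5.
Among the remaining strategies, none is strictly dominated by another pure strategy of the same player, so the elimination stops.
Surviving strategies — Row: {s1, s2, s3, s4}; Column: {C1, C3, C4}.

C1, C3, C4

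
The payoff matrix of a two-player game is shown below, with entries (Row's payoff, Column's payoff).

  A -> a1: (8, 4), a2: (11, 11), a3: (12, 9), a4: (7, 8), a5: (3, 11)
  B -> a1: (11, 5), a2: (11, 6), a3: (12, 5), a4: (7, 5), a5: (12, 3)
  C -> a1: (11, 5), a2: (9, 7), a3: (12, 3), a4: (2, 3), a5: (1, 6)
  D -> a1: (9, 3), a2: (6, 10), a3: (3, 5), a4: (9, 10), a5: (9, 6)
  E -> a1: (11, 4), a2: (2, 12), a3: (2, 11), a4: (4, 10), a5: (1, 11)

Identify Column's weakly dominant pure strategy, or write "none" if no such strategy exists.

a2

a2 vs a1: A: 11>4, B: 6>5, C: 7>5, D: 10>3, E: 12>4.
a2 vs a3: A: 11>9, B: 6>5, C: 7>3, D: 10>5, E: 12>11.
a2 vs a4: A: 11>8, B: 6>5, C: 7>3, D: 10=10, E: 12>10.
a2 vs a5: A: 11=11, B: 6>3, C: 7>6, D: 10>6, E: 12>11.
a2 is at least as good as every other strategy against every opponent action, so it is weakly dominant.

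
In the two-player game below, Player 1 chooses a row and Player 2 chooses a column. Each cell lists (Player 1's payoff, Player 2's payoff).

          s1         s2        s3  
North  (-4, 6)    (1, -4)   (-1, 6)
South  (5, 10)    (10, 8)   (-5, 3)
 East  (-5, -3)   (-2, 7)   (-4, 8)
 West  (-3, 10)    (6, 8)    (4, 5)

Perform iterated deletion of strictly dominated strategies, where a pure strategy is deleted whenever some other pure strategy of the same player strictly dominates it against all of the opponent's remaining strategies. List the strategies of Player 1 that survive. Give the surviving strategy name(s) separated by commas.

South

Player 1's strategy North is strictly dominated by West (s1: -3>-4, s2: 6>1, s3: 4>-1) and is removed.
Row East is eliminated: West beats it against every remaining column (s1: -3>-5, s2: 6>-2, s3: 4>-4).
For Player 2, s1 strictly dominates s2 on the remaining rows (South: 10>8, West: 10>8); eliminate s2.
Column s3 is eliminated: s1 beats it against every remaining row (South: 10>3, West: 10>5).
For Player 1, South strictly dominates West on the remaining columns (s1: 5>-3); eliminate West.
Among the remaining strategies, none is strictly dominated by another pure strategy of the same player, so the elimination stops.
Surviving strategies — Player 1: {South}; Player 2: {s1}.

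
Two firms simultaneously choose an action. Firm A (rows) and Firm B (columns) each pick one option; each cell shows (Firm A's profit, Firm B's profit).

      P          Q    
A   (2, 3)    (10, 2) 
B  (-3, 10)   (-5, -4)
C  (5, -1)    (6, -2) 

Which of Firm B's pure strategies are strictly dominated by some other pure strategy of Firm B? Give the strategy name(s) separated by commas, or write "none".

Q

Nothing dominates P: Q at A (3>2).
Q: dominated, since P does at least as well everywhere (A: 3>2, B: 10>-4, C: -1>-2).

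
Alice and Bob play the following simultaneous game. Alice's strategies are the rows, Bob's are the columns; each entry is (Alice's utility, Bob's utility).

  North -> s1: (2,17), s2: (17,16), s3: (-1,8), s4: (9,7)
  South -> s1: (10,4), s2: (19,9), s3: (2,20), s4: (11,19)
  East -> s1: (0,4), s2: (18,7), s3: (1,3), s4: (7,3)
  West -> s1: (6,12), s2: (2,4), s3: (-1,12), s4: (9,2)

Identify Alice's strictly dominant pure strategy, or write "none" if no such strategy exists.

South

South vs North: s1: 10>2, s2: 19>17, s3: 2>-1, s4: 11>9.
South vs East: s1: 10>0, s2: 19>18, s3: 2>1, s4: 11>7.
South vs West: s1: 10>6, s2: 19>2, s3: 2>-1, s4: 11>9.
South strictly beats every other strategy against every opponent action, so it is strictly dominant.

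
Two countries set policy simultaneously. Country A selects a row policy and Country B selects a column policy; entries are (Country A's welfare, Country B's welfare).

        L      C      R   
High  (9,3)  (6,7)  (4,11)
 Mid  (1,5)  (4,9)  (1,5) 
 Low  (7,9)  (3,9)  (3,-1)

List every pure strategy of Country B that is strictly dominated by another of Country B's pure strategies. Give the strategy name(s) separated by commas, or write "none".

Nothing dominates L: C at Low (9=9); R at Mid (5=5).
Nothing dominates C: L at High (7>3); R at Mid (9>5).
R: no other strategy beats it everywhere (L at High (11>3); C at High (11>7)).

none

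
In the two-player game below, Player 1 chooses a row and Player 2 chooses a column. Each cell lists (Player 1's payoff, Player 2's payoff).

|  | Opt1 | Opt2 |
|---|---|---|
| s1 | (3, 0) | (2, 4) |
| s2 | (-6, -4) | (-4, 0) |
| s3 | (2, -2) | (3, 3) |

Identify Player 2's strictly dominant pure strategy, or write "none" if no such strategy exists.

Opt2 vs Opt1: s1: 4>0, s2: 0>-4, s3: 3>-2.
Opt2 strictly beats every other strategy against every opponent action, so it is strictly dominant.

Opt2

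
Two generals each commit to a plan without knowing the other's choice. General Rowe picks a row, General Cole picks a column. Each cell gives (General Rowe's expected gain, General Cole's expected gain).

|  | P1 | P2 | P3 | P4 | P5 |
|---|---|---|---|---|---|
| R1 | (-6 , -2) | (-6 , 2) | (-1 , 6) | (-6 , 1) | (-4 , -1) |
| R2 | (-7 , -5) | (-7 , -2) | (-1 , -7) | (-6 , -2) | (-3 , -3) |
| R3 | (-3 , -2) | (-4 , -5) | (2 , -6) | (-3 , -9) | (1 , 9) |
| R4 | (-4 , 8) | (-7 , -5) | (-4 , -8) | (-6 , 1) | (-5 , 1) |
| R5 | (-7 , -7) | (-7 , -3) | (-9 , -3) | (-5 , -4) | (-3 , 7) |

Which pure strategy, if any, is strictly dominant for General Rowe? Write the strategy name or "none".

R3 vs R1: P1: -3>-6, P2: -4>-6, P3: 2>-1, P4: -3>-6, P5: 1>-4.
R3 vs R2: P1: -3>-7, P2: -4>-7, P3: 2>-1, P4: -3>-6, P5: 1>-3.
R3 vs R4: P1: -3>-4, P2: -4>-7, P3: 2>-4, P4: -3>-6, P5: 1>-5.
R3 vs R5: P1: -3>-7, P2: -4>-7, P3: 2>-9, P4: -3>-5, P5: 1>-3.
R3 strictly beats every other strategy against every opponent action, so it is strictly dominant.

R3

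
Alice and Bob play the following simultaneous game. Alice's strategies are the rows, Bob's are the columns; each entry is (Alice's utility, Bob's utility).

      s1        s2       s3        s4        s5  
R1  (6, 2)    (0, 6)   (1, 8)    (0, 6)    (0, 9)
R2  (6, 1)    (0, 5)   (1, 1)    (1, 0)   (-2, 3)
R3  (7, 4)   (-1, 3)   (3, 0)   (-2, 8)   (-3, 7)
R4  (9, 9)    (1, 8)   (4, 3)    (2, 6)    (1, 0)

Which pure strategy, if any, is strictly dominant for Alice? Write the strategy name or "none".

R4 vs R1: s1: 9>6, s2: 1>0, s3: 4>1, s4: 2>0, s5: 1>0.
R4 vs R2: s1: 9>6, s2: 1>0, s3: 4>1, s4: 2>1, s5: 1>-2.
R4 vs R3: s1: 9>7, s2: 1>-1, s3: 4>3, s4: 2>-2, s5: 1>-3.
R4 strictly beats every other strategy against every opponent action, so it is strictly dominant.

R4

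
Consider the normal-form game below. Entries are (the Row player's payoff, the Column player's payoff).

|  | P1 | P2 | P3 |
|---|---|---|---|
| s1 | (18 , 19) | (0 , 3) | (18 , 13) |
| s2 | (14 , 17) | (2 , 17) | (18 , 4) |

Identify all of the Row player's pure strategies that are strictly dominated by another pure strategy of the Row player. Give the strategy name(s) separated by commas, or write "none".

s1 is not dominated — it holds its own against s2 at P1 (18>14).
s2 is not dominated — it holds its own against s1 at P2 (2>0).

none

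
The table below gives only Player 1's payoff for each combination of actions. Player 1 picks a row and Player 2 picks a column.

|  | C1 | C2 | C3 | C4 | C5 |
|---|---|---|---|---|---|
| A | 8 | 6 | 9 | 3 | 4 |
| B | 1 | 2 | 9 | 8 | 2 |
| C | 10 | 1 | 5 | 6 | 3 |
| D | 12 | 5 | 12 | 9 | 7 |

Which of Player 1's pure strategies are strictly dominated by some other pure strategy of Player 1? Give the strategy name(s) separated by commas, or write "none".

B, C

A is not dominated — it holds its own against B at C1 (8>1); C at C2 (6>1); D at C2 (6>5).
B: dominated, since D does at least as well everywhere (C1: 12>1, C2: 5>2, C3: 12>9, C4: 9>8, C5: 7>2).
C: dominated, since D does at least as well everywhere (C1: 12>10, C2: 5>1, C3: 12>5, C4: 9>6, C5: 7>3).
D: no other strategy beats it everywhere (A at C1 (12>8); B at C1 (12>1); C at C1 (12>10)).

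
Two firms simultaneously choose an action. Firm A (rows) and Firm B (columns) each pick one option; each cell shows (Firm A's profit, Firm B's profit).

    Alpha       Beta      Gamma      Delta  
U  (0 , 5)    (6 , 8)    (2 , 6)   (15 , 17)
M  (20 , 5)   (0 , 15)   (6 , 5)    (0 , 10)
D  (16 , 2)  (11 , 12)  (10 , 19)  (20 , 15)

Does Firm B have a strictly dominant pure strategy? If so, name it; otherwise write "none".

Alpha fails to dominate Beta at U (5<8).
Beta fails to dominate Gamma at D (12<19).
Gamma fails to dominate Alpha at M (5=5).
Delta fails to dominate Beta at M (10<15).
No single strategy dominates all the others.

none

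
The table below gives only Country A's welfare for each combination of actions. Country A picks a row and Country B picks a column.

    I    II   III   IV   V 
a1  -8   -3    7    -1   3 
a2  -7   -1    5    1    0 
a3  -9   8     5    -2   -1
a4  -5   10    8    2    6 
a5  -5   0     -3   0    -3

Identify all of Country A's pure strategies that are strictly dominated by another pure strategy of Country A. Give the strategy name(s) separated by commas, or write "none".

a1, a2, a3

a4 strictly dominates a1 — I: -5>-8, II: 10>-3, III: 8>7, IV: 2>-1, V: 6>3.
a4 strictly dominates a2 — I: -5>-7, II: 10>-1, III: 8>5, IV: 2>1, V: 6>0.
a4 strictly dominates a3 — I: -5>-9, II: 10>8, III: 8>5, IV: 2>-2, V: 6>-1.
a4 is not dominated — it holds its own against a1 at I (-5>-8); a2 at I (-5>-7); a3 at I (-5>-9); a5 at I (-5=-5).
Nothing dominates a5: a1 at I (-5>-8); a2 at I (-5>-7); a3 at I (-5>-9); a4 at I (-5=-5).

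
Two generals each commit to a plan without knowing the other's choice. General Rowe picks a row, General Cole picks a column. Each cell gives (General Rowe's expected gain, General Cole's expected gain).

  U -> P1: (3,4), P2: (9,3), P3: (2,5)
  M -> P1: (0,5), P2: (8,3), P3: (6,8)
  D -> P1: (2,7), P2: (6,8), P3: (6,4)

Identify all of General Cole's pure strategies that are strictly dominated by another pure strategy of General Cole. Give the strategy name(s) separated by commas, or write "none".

none

Nothing dominates P1: P2 at U (4>3); P3 at D (7>4).
Nothing dominates P2: P1 at D (8>7); P3 at D (8>4).
Nothing dominates P3: P1 at U (5>4); P2 at U (5>3).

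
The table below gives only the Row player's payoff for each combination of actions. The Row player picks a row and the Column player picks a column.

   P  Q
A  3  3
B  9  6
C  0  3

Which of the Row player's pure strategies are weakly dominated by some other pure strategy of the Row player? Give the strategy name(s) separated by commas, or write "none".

A: dominated, since B does at least as well everywhere (P: 9>3, Q: 6>3).
B is not dominated — it holds its own against A at P (9>3); C at P (9>0).
C is weakly dominated by A (P: 3>0, Q: 3=3).

A, C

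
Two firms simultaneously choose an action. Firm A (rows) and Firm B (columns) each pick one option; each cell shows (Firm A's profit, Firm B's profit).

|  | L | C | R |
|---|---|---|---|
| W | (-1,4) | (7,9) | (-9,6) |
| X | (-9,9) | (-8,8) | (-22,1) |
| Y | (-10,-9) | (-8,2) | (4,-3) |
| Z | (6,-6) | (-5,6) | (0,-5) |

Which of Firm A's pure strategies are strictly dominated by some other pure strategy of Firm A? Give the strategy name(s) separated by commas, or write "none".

X

W is not dominated — it holds its own against X at L (-1>-9); Y at L (-1>-10); Z at C (7>-5).
X: dominated, since W does at least as well everywhere (L: -1>-9, C: 7>-8, R: -9>-22).
Y is not dominated — it holds its own against W at R (4>-9); X at C (-8=-8); Z at R (4>0).
Z is not dominated — it holds its own against W at L (6>-1); X at L (6>-9); Y at L (6>-10).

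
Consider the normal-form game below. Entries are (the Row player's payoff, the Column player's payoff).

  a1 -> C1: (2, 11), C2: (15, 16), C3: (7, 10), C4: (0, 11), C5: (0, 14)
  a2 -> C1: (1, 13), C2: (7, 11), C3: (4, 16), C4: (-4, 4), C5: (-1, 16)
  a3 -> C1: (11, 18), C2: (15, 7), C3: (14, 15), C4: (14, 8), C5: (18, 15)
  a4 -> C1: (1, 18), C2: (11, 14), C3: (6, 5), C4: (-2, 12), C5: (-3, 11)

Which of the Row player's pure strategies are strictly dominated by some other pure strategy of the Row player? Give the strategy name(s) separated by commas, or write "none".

a2, a4

a1: no other strategy beats it everywhere (a2 at C1 (2>1); a3 at C2 (15=15); a4 at C1 (2>1)).
a1 strictly dominates a2 — C1: 2>1, C2: 15>7, C3: 7>4, C4: 0>-4, C5: 0>-1.
a3: no other strategy beats it everywhere (a1 at C1 (11>2); a2 at C1 (11>1); a4 at C1 (11>1)).
a4: dominated, since a1 does at least as well everywhere (C1: 2>1, C2: 15>11, C3: 7>6, C4: 0>-2, C5: 0>-3).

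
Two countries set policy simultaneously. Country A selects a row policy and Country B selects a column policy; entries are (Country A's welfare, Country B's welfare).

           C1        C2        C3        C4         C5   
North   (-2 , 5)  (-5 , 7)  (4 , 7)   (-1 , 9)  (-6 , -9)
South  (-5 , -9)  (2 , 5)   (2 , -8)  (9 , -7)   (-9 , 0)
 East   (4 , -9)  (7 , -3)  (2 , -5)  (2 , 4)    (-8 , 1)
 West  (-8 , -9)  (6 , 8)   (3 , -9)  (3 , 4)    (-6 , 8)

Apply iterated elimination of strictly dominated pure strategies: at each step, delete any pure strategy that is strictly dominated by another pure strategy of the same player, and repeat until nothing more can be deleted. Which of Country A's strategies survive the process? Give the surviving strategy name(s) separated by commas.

Country B's strategy C1 is strictly dominated by C2 (North: 7>5, South: 5>-9, East: -3>-9, West: 8>-9) and is removed.
Column C3 is eliminated: C4 beats it against every remaining row (North: 9>7, South: -7>-8, East: 4>-5, West: 4>-9).
Among the remaining strategies, none is strictly dominated by another pure strategy of the same player, so the elimination stops.
Surviving strategies — Country A: {North, South, East, West}; Country B: {C2, C4, C5}.

North, South, East, West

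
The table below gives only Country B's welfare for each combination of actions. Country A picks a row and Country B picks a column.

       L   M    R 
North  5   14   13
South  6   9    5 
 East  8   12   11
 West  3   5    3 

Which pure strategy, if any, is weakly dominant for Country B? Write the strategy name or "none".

M

M vs L: North: 14>5, South: 9>6, East: 12>8, West: 5>3.
M vs R: North: 14>13, South: 9>5, East: 12>11, West: 5>3.
M is at least as good as every other strategy against every opponent action, so it is weakly dominant.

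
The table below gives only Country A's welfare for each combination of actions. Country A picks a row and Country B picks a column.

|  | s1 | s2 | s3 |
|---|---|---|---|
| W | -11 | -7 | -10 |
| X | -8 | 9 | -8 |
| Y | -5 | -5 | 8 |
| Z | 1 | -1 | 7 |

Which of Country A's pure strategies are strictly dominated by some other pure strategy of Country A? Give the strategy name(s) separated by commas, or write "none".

W

X strictly dominates W — s1: -8>-11, s2: 9>-7, s3: -8>-10.
X is not dominated — it holds its own against W at s1 (-8>-11); Y at s2 (9>-5); Z at s2 (9>-1).
Nothing dominates Y: W at s1 (-5>-11); X at s1 (-5>-8); Z at s3 (8>7).
Nothing dominates Z: W at s1 (1>-11); X at s1 (1>-8); Y at s1 (1>-5).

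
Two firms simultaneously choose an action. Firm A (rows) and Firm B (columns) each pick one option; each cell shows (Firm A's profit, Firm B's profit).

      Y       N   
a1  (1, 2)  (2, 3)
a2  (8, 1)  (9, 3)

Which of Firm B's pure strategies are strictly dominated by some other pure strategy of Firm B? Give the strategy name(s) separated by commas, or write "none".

Y

Y: dominated, since N does at least as well everywhere (a1: 3>2, a2: 3>1).
N: no other strategy beats it everywhere (Y at a1 (3>2)).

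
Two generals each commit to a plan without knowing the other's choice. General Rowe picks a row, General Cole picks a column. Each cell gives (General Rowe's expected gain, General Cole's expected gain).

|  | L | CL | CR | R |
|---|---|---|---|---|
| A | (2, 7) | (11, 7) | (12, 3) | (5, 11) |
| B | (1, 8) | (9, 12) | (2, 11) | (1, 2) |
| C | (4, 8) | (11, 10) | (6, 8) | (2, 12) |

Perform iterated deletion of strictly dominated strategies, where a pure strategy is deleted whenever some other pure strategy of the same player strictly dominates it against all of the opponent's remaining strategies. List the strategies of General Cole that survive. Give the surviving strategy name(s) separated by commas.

Row B is eliminated: A beats it against every remaining column (L: 2>1, CL: 11>9, CR: 12>2, R: 5>1).
Column L is eliminated: R beats it against every remaining row (A: 11>7, C: 12>8).
For General Cole, R strictly dominates CL on the remaining rows (A: 11>7, C: 12>10); eliminate CL.
For General Rowe, A strictly dominates C on the remaining columns (CR: 12>6, R: 5>2); eliminate C.
General Cole's strategy CR is strictly dominated by R (A: 11>3) and is removed.
Among the remaining strategies, none is strictly dominated by another pure strategy of the same player, so the elimination stops.
Surviving strategies — General Rowe: {A}; General Cole: {R}.

R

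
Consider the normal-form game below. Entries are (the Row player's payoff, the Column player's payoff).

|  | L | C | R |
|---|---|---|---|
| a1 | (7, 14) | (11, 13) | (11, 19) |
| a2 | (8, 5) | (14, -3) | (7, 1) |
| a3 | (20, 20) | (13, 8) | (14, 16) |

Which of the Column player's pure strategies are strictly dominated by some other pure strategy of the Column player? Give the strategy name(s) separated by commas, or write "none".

C

L: no other strategy beats it everywhere (C at a1 (14>13); R at a2 (5>1)).
C: dominated, since L does at least as well everywhere (a1: 14>13, a2: 5>-3, a3: 20>8).
Nothing dominates R: L at a1 (19>14); C at a1 (19>13).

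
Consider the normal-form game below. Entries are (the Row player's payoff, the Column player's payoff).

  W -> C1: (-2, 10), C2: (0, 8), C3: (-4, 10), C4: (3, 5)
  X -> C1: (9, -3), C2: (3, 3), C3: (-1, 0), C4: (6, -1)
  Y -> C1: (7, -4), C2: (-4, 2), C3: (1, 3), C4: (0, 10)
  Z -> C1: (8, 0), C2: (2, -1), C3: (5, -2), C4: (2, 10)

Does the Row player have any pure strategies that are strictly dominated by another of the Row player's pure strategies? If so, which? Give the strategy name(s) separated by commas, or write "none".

W is strictly dominated by X (C1: 9>-2, C2: 3>0, C3: -1>-4, C4: 6>3).
X is not dominated — it holds its own against W at C1 (9>-2); Y at C1 (9>7); Z at C1 (9>8).
Y: dominated, since Z does at least as well everywhere (C1: 8>7, C2: 2>-4, C3: 5>1, C4: 2>0).
Nothing dominates Z: W at C1 (8>-2); X at C3 (5>-1); Y at C1 (8>7).

W, Y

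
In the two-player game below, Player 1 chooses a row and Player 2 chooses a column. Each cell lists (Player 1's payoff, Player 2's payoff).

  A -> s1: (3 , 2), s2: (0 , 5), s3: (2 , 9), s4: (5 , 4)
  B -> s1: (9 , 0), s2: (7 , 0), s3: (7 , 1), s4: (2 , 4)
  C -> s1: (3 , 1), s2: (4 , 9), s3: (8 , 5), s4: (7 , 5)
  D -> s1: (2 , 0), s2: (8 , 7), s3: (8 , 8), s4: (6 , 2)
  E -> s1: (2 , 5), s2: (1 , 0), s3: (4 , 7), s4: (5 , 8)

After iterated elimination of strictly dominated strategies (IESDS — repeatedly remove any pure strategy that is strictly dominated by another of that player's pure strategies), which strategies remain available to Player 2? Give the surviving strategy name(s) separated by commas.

s2, s3

Player 1's strategy E is strictly dominated by C (s1: 3>2, s2: 4>1, s3: 8>4, s4: 7>5) and is removed.
For Player 2, s3 strictly dominates s1 on the remaining rows (A: 9>2, B: 1>0, C: 5>1, D: 8>0); eliminate s1.
Row A is eliminated: C beats it against every remaining column (s2: 4>0, s3: 8>2, s4: 7>5).
For Player 1, D strictly dominates B on the remaining columns (s2: 8>7, s3: 8>7, s4: 6>2); eliminate B.
Player 2's strategy s4 is strictly dominated by s2 (C: 9>5, D: 7>2) and is removed.
Among the remaining strategies, none is strictly dominated by another pure strategy of the same player, so the elimination stops.
Surviving strategies — Player 1: {C, D}; Player 2: {s2, s3}.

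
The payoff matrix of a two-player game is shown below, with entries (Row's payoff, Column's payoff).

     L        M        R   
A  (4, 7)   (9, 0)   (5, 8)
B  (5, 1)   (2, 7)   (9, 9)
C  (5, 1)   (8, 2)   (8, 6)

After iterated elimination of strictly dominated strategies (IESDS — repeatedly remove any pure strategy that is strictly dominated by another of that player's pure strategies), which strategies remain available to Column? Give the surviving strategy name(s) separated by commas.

Column L is eliminated: R beats it against every remaining row (A: 8>7, B: 9>1, C: 6>1).
Column's strategy M is strictly dominated by R (A: 8>0, B: 9>7, C: 6>2) and is removed.
For Row, B strictly dominates A on the remaining columns (R: 9>5); eliminate A.
For Row, B strictly dominates C on the remaining columns (R: 9>8); eliminate C.
Among the remaining strategies, none is strictly dominated by another pure strategy of the same player, so the elimination stops.
Surviving strategies — Row: {B}; Column: {R}.

R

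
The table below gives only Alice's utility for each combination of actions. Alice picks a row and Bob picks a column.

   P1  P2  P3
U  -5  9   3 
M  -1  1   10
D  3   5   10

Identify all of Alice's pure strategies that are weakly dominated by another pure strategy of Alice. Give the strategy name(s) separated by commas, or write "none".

U is not dominated — it holds its own against M at P2 (9>1); D at P2 (9>5).
M is weakly dominated by D (P1: 3>-1, P2: 5>1, P3: 10=10).
D is not dominated — it holds its own against U at P1 (3>-5); M at P1 (3>-1).

M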